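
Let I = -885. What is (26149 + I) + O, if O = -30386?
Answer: -5122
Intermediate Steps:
(26149 + I) + O = (26149 - 885) - 30386 = 25264 - 30386 = -5122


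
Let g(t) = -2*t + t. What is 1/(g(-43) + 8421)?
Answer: 1/8464 ≈ 0.00011815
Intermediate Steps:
g(t) = -t
1/(g(-43) + 8421) = 1/(-1*(-43) + 8421) = 1/(43 + 8421) = 1/8464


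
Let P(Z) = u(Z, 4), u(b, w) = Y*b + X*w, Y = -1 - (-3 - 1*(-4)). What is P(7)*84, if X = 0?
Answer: -1176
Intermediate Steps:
Y = -2 (Y = -1 - (-3 + 4) = -1 - 1*1 = -1 - 1 = -2)
u(b, w) = -2*b (u(b, w) = -2*b + 0*w = -2*b + 0 = -2*b)
P(Z) = -2*Z
P(7)*84 = -2*7*84 = -14*84 = -1176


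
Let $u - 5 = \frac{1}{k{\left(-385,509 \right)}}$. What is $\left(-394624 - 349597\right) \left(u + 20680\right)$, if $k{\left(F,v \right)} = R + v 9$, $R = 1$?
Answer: $- \frac{70536277310291}{4582} \approx -1.5394 \cdot 10^{10}$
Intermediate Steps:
$k{\left(F,v \right)} = 1 + 9 v$ ($k{\left(F,v \right)} = 1 + v 9 = 1 + 9 v$)
$u = \frac{22911}{4582}$ ($u = 5 + \frac{1}{1 + 9 \cdot 509} = 5 + \frac{1}{1 + 4581} = 5 + \frac{1}{4582} = \frac{22911}{4582} \approx 5.0002$)
$\left(-394624 - 349597\right) \left(u + 20680\right) = \left(-394624 - 349597\right) \left(\frac{22911}{4582} + 20680\right) = \left(-744221\right) \frac{94778671}{4582} = - \frac{70536277310291}{4582}$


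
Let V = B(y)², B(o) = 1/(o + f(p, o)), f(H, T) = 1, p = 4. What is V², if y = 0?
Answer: 1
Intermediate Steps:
B(o) = 1/(1 + o) (B(o) = 1/(o + 1) = 1/(1 + o))
V = 1 (V = (1/(1 + 0))² = (1/1)² = 1² = 1)
V² = 1² = 1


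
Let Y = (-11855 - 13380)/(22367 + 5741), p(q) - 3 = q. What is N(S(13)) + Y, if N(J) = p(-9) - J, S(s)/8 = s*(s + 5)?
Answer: -52812059/28108 ≈ -1878.9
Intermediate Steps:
p(q) = 3 + q
S(s) = 8*s*(5 + s) (S(s) = 8*(s*(s + 5)) = 8*(s*(5 + s)) = 8*s*(5 + s))
N(J) = -6 - J (N(J) = (3 - 9) - J = -6 - J)
Y = -25235/28108 ≈ -0.89779
N(S(13)) + Y = (-6 - 8*13*(5 + 13)) - 25235/28108 = (-6 - 8*13*18) - 25235/28108 = (-6 - 1*1872) - 25235/28108 = (-6 - 1872) - 25235/28108 = -1878 - 25235/28108 = -52812059/28108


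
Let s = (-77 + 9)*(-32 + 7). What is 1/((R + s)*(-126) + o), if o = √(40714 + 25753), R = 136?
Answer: -231336/53516278429 - √66467/53516278429 ≈ -4.3275e-6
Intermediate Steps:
s = 1700 (s = -68*(-25) = 1700)
o = √66467 ≈ 257.81
1/((R + s)*(-126) + o) = 1/((136 + 1700)*(-126) + √66467) = 1/(1836*(-126) + √66467) = 1/(-231336 + √66467)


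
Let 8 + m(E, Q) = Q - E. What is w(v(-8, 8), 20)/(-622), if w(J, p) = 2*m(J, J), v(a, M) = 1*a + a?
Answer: 8/311 ≈ 0.025723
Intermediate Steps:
v(a, M) = 2*a (v(a, M) = a + a = 2*a)
m(E, Q) = -8 + Q - E (m(E, Q) = -8 + (Q - E) = -8 + Q - E)
w(J, p) = -16 (w(J, p) = 2*(-8 + J - J) = 2*(-8) = -16)
w(v(-8, 8), 20)/(-622) = -16/(-622) = -16*(-1/622) = 8/311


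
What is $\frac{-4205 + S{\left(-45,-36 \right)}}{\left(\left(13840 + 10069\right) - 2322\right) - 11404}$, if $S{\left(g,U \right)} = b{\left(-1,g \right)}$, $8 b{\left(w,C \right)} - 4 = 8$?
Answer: $- \frac{8407}{20366} \approx -0.4128$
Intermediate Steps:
$b{\left(w,C \right)} = \frac{3}{2}$ ($b{\left(w,C \right)} = \frac{1}{2} + \frac{1}{8} \cdot 8 = \frac{1}{2} + 1 = \frac{3}{2}$)
$S{\left(g,U \right)} = \frac{3}{2}$
$\frac{-4205 + S{\left(-45,-36 \right)}}{\left(\left(13840 + 10069\right) - 2322\right) - 11404} = \frac{-4205 + \frac{3}{2}}{\left(\left(13840 + 10069\right) - 2322\right) - 11404} = - \frac{8407}{2 \left(\left(23909 - 2322\right) - 11404\right)} = - \frac{8407}{2 \left(21587 - 11404\right)} = - \frac{8407}{2 \cdot 10183} = \left(- \frac{8407}{2}\right) \frac{1}{10183} = - \frac{8407}{20366}$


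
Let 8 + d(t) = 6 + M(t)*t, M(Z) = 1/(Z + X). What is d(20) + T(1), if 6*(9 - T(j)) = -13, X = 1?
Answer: 425/42 ≈ 10.119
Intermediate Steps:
T(j) = 67/6 (T(j) = 9 - ⅙*(-13) = 9 + 13/6 = 67/6)
M(Z) = 1/(1 + Z) (M(Z) = 1/(Z + 1) = 1/(1 + Z))
d(t) = -2 + t/(1 + t) (d(t) = -8 + (6 + t/(1 + t)) = -2 + t/(1 + t))
d(20) + T(1) = (-2 - 1*20)/(1 + 20) + 67/6 = (-2 - 20)/21 + 67/6 = (1/21)*(-22) + 67/6 = -22/21 + 67/6 = 425/42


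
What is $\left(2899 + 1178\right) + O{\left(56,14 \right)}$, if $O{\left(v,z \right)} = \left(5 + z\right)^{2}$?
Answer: $4438$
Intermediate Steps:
$\left(2899 + 1178\right) + O{\left(56,14 \right)} = \left(2899 + 1178\right) + \left(5 + 14\right)^{2} = 4077 + 19^{2} = 4077 + 361 = 4438$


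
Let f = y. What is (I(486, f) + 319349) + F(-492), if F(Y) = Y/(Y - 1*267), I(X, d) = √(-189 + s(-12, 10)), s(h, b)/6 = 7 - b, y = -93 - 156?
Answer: 80795461/253 + 3*I*√23 ≈ 3.1935e+5 + 14.387*I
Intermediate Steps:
y = -249
s(h, b) = 42 - 6*b (s(h, b) = 6*(7 - b) = 42 - 6*b)
f = -249
I(X, d) = 3*I*√23 (I(X, d) = √(-189 + (42 - 6*10)) = √(-189 + (42 - 60)) = √(-189 - 18) = √(-207) = 3*I*√23)
F(Y) = Y/(-267 + Y) (F(Y) = Y/(Y - 267) = Y/(-267 + Y))
(I(486, f) + 319349) + F(-492) = (3*I*√23 + 319349) - 492/(-267 - 492) = (319349 + 3*I*√23) - 492/(-759) = (319349 + 3*I*√23) - 492*(-1/759) = (319349 + 3*I*√23) + 164/253 = 80795461/253 + 3*I*√23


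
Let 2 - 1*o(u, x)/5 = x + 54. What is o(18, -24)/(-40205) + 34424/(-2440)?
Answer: -34591883/2452505 ≈ -14.105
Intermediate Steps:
o(u, x) = -260 - 5*x (o(u, x) = 10 - 5*(x + 54) = 10 - 5*(54 + x) = 10 + (-270 - 5*x) = -260 - 5*x)
o(18, -24)/(-40205) + 34424/(-2440) = (-260 - 5*(-24))/(-40205) + 34424/(-2440) = (-260 + 120)*(-1/40205) + 34424*(-1/2440) = -140*(-1/40205) - 4303/305 = 28/8041 - 4303/305 = -34591883/2452505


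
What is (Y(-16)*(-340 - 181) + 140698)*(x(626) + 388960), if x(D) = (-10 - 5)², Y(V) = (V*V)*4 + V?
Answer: -149629956950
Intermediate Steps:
Y(V) = V + 4*V² (Y(V) = V²*4 + V = 4*V² + V = V + 4*V²)
x(D) = 225 (x(D) = (-15)² = 225)
(Y(-16)*(-340 - 181) + 140698)*(x(626) + 388960) = ((-16*(1 + 4*(-16)))*(-340 - 181) + 140698)*(225 + 388960) = (-16*(1 - 64)*(-521) + 140698)*389185 = (-16*(-63)*(-521) + 140698)*389185 = (1008*(-521) + 140698)*389185 = (-525168 + 140698)*389185 = -384470*389185 = -149629956950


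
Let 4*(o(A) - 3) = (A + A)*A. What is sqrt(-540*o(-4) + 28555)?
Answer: sqrt(22615) ≈ 150.38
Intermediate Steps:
o(A) = 3 + A**2/2 (o(A) = 3 + ((A + A)*A)/4 = 3 + ((2*A)*A)/4 = 3 + (2*A**2)/4 = 3 + A**2/2)
sqrt(-540*o(-4) + 28555) = sqrt(-540*(3 + (1/2)*(-4)**2) + 28555) = sqrt(-540*(3 + (1/2)*16) + 28555) = sqrt(-540*(3 + 8) + 28555) = sqrt(-540*11 + 28555) = sqrt(-5940 + 28555) = sqrt(22615)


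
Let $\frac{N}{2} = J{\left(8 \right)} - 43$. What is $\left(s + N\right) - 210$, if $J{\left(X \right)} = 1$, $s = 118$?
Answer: $-176$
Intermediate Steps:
$N = -84$ ($N = 2 \left(1 - 43\right) = 2 \left(-42\right) = -84$)
$\left(s + N\right) - 210 = \left(118 - 84\right) - 210 = 34 - 210 = -176$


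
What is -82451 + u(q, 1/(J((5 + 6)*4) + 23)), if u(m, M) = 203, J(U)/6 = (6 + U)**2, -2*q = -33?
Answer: -82248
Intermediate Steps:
q = 33/2 (q = -1/2*(-33) = 33/2 ≈ 16.500)
J(U) = 6*(6 + U)**2
-82451 + u(q, 1/(J((5 + 6)*4) + 23)) = -82451 + 203 = -82248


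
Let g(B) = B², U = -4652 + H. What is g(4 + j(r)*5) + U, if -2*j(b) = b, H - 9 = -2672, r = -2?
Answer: -7234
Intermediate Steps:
H = -2663 (H = 9 - 2672 = -2663)
j(b) = -b/2
U = -7315 (U = -4652 - 2663 = -7315)
g(4 + j(r)*5) + U = (4 - ½*(-2)*5)² - 7315 = (4 + 1*5)² - 7315 = (4 + 5)² - 7315 = 9² - 7315 = 81 - 7315 = -7234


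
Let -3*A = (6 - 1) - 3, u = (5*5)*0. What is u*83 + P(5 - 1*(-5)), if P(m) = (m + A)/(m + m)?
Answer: 7/15 ≈ 0.46667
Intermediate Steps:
u = 0 (u = 25*0 = 0)
A = -⅔ (A = -((6 - 1) - 3)/3 = -(5 - 3)/3 = -⅓*2 = -⅔ ≈ -0.66667)
P(m) = (-⅔ + m)/(2*m) (P(m) = (m - ⅔)/(m + m) = (-⅔ + m)/((2*m)) = (-⅔ + m)*(1/(2*m)) = (-⅔ + m)/(2*m))
u*83 + P(5 - 1*(-5)) = 0*83 + (-2 + 3*(5 - 1*(-5)))/(6*(5 - 1*(-5))) = 0 + (-2 + 3*(5 + 5))/(6*(5 + 5)) = 0 + (⅙)*(-2 + 3*10)/10 = 0 + (⅙)*(⅒)*(-2 + 30) = 0 + (⅙)*(⅒)*28 = 0 + 7/15 = 7/15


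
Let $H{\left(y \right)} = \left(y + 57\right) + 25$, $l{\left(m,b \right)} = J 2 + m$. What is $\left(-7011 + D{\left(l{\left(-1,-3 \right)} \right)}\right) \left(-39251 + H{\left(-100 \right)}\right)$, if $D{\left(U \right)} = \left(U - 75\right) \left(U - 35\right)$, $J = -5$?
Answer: $119966795$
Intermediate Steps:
$l{\left(m,b \right)} = -10 + m$ ($l{\left(m,b \right)} = \left(-5\right) 2 + m = -10 + m$)
$D{\left(U \right)} = \left(-75 + U\right) \left(-35 + U\right)$
$H{\left(y \right)} = 82 + y$ ($H{\left(y \right)} = \left(57 + y\right) + 25 = 82 + y$)
$\left(-7011 + D{\left(l{\left(-1,-3 \right)} \right)}\right) \left(-39251 + H{\left(-100 \right)}\right) = \left(-7011 + \left(2625 + \left(-10 - 1\right)^{2} - 110 \left(-10 - 1\right)\right)\right) \left(-39251 + \left(82 - 100\right)\right) = \left(-7011 + \left(2625 + \left(-11\right)^{2} - -1210\right)\right) \left(-39251 - 18\right) = \left(-7011 + \left(2625 + 121 + 1210\right)\right) \left(-39269\right) = \left(-7011 + 3956\right) \left(-39269\right) = \left(-3055\right) \left(-39269\right) = 119966795$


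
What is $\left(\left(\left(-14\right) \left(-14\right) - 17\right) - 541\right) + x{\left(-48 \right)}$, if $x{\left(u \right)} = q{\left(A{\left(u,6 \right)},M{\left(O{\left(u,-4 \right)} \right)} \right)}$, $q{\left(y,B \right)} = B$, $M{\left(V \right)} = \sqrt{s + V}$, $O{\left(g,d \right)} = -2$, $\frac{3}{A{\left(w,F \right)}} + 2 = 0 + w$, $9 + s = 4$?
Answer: $-362 + i \sqrt{7} \approx -362.0 + 2.6458 i$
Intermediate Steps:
$s = -5$ ($s = -9 + 4 = -5$)
$A{\left(w,F \right)} = \frac{3}{-2 + w}$ ($A{\left(w,F \right)} = \frac{3}{-2 + \left(0 + w\right)} = \frac{3}{-2 + w}$)
$M{\left(V \right)} = \sqrt{-5 + V}$
$x{\left(u \right)} = i \sqrt{7}$ ($x{\left(u \right)} = \sqrt{-5 - 2} = \sqrt{-7} = i \sqrt{7}$)
$\left(\left(\left(-14\right) \left(-14\right) - 17\right) - 541\right) + x{\left(-48 \right)} = \left(\left(\left(-14\right) \left(-14\right) - 17\right) - 541\right) + i \sqrt{7} = \left(\left(196 - 17\right) - 541\right) + i \sqrt{7} = \left(179 - 541\right) + i \sqrt{7} = -362 + i \sqrt{7}$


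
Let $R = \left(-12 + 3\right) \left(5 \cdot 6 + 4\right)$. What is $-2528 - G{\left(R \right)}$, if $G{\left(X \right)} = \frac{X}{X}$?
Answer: $-2529$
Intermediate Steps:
$R = -306$ ($R = - 9 \left(30 + 4\right) = \left(-9\right) 34 = -306$)
$G{\left(X \right)} = 1$
$-2528 - G{\left(R \right)} = -2528 - 1 = -2529$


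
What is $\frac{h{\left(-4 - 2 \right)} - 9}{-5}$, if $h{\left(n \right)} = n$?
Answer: $3$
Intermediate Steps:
$\frac{h{\left(-4 - 2 \right)} - 9}{-5} = \frac{\left(-4 - 2\right) - 9}{-5} = \left(-6 - 9\right) \left(- \frac{1}{5}\right) = \left(-15\right) \left(- \frac{1}{5}\right) = 3$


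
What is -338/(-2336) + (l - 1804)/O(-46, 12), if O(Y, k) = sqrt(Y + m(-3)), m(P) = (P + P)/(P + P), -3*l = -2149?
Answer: 169/1168 + 3263*I*sqrt(5)/45 ≈ 0.14469 + 162.14*I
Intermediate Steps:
l = 2149/3 (l = -1/3*(-2149) = 2149/3 ≈ 716.33)
m(P) = 1 (m(P) = (2*P)/((2*P)) = (2*P)*(1/(2*P)) = 1)
O(Y, k) = sqrt(1 + Y) (O(Y, k) = sqrt(Y + 1) = sqrt(1 + Y))
-338/(-2336) + (l - 1804)/O(-46, 12) = -338/(-2336) + (2149/3 - 1804)/(sqrt(1 - 46)) = -338*(-1/2336) - 3263*(-I*sqrt(5)/15)/3 = 169/1168 - 3263*(-I*sqrt(5)/15)/3 = 169/1168 - (-3263)*I*sqrt(5)/45 = 169/1168 + 3263*I*sqrt(5)/45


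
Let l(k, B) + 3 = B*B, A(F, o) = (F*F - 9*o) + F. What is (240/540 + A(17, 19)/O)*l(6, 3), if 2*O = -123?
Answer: -1292/123 ≈ -10.504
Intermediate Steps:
A(F, o) = F + F**2 - 9*o (A(F, o) = (F**2 - 9*o) + F = F + F**2 - 9*o)
l(k, B) = -3 + B**2 (l(k, B) = -3 + B*B = -3 + B**2)
O = -123/2 (O = (1/2)*(-123) = -123/2 ≈ -61.500)
(240/540 + A(17, 19)/O)*l(6, 3) = (240/540 + (17 + 17**2 - 9*19)/(-123/2))*(-3 + 3**2) = (240*(1/540) + (17 + 289 - 171)*(-2/123))*(-3 + 9) = (4/9 + 135*(-2/123))*6 = (4/9 - 90/41)*6 = -646/369*6 = -1292/123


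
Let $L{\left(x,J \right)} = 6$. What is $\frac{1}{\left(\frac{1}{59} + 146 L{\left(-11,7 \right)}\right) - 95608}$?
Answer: $- \frac{59}{5589187} \approx -1.0556 \cdot 10^{-5}$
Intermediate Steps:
$\frac{1}{\left(\frac{1}{59} + 146 L{\left(-11,7 \right)}\right) - 95608} = \frac{1}{\left(\frac{1}{59} + 146 \cdot 6\right) - 95608} = \frac{1}{\left(\frac{1}{59} + 876\right) - 95608} = \frac{1}{\frac{51685}{59} - 95608} = \frac{1}{- \frac{5589187}{59}} = - \frac{59}{5589187}$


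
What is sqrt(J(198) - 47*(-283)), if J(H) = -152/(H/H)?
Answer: 3*sqrt(1461) ≈ 114.67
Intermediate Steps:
J(H) = -152 (J(H) = -152/1 = -152*1 = -152)
sqrt(J(198) - 47*(-283)) = sqrt(-152 - 47*(-283)) = sqrt(-152 + 13301) = sqrt(13149) = 3*sqrt(1461)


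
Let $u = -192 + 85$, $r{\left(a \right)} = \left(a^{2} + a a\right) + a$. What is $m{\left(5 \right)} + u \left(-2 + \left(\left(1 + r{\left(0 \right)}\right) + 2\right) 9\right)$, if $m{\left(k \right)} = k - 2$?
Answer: $-2672$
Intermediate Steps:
$r{\left(a \right)} = a + 2 a^{2}$ ($r{\left(a \right)} = \left(a^{2} + a^{2}\right) + a = 2 a^{2} + a = a + 2 a^{2}$)
$m{\left(k \right)} = -2 + k$
$u = -107$
$m{\left(5 \right)} + u \left(-2 + \left(\left(1 + r{\left(0 \right)}\right) + 2\right) 9\right) = \left(-2 + 5\right) - 107 \left(-2 + \left(\left(1 + 0 \left(1 + 2 \cdot 0\right)\right) + 2\right) 9\right) = 3 - 107 \left(-2 + \left(\left(1 + 0 \left(1 + 0\right)\right) + 2\right) 9\right) = 3 - 107 \left(-2 + \left(\left(1 + 0 \cdot 1\right) + 2\right) 9\right) = 3 - 107 \left(-2 + \left(\left(1 + 0\right) + 2\right) 9\right) = 3 - 107 \left(-2 + \left(1 + 2\right) 9\right) = 3 - 107 \left(-2 + 3 \cdot 9\right) = 3 - 107 \left(-2 + 27\right) = 3 - 2675 = -2672$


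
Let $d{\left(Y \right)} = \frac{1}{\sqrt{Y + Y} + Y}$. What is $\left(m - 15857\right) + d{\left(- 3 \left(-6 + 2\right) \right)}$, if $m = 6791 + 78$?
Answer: $- \frac{89879}{10} - \frac{\sqrt{6}}{60} \approx -8987.9$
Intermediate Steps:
$m = 6869$
$d{\left(Y \right)} = \frac{1}{Y + \sqrt{2} \sqrt{Y}}$ ($d{\left(Y \right)} = \frac{1}{\sqrt{2 Y} + Y} = \frac{1}{\sqrt{2} \sqrt{Y} + Y} = \frac{1}{Y + \sqrt{2} \sqrt{Y}}$)
$\left(m - 15857\right) + d{\left(- 3 \left(-6 + 2\right) \right)} = \left(6869 - 15857\right) + \frac{1}{- 3 \left(-6 + 2\right) + \sqrt{2} \sqrt{- 3 \left(-6 + 2\right)}} = -8988 + \frac{1}{\left(-3\right) \left(-4\right) + \sqrt{2} \sqrt{\left(-3\right) \left(-4\right)}} = -8988 + \frac{1}{12 + \sqrt{2} \sqrt{12}} = -8988 + \frac{1}{12 + \sqrt{2} \cdot 2 \sqrt{3}} = -8988 + \frac{1}{12 + 2 \sqrt{6}}$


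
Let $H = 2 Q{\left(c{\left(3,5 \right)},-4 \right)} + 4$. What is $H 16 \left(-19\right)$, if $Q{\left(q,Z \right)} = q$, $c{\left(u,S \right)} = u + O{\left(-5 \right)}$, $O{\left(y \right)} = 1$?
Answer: $-3648$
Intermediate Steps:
$c{\left(u,S \right)} = 1 + u$ ($c{\left(u,S \right)} = u + 1 = 1 + u$)
$H = 12$ ($H = 2 \left(1 + 3\right) + 4 = 2 \cdot 4 + 4 = 8 + 4 = 12$)
$H 16 \left(-19\right) = 12 \cdot 16 \left(-19\right) = 192 \left(-19\right) = -3648$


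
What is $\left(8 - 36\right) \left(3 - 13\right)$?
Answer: $280$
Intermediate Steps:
$\left(8 - 36\right) \left(3 - 13\right) = - 28 \left(3 - 13\right) = \left(-28\right) \left(-10\right) = 280$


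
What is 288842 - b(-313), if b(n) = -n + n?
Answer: 288842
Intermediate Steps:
b(n) = 0
288842 - b(-313) = 288842 - 1*0 = 288842 + 0 = 288842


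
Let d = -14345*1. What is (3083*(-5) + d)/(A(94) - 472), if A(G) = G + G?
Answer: 7440/71 ≈ 104.79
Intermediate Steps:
A(G) = 2*G
d = -14345
(3083*(-5) + d)/(A(94) - 472) = (3083*(-5) - 14345)/(2*94 - 472) = (-15415 - 14345)/(188 - 472) = -29760/(-284) = -29760*(-1/284) = 7440/71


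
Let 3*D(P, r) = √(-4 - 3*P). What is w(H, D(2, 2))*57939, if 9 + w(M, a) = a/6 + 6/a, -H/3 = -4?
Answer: -521451 - 3032141*I*√10/30 ≈ -5.2145e+5 - 3.1962e+5*I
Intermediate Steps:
H = 12 (H = -3*(-4) = 12)
D(P, r) = √(-4 - 3*P)/3
w(M, a) = -9 + 6/a + a/6 (w(M, a) = -9 + (a/6 + 6/a) = -9 + (6/a + a/6) = -9 + 6/a + a/6)
w(H, D(2, 2))*57939 = (-9 + 6/((√(-4 - 3*2)/3)) + (√(-4 - 3*2)/3)/6)*57939 = (-9 + 6/((√(-4 - 6)/3)) + (√(-4 - 6)/3)/6)*57939 = (-9 + 6/((√(-10)/3)) + (√(-10)/3)/6)*57939 = (-9 + 6/(((I*√10)/3)) + ((I*√10)/3)/6)*57939 = (-9 + 6/((I*√10/3)) + (I*√10/3)/6)*57939 = (-9 + 6*(-3*I*√10/10) + I*√10/18)*57939 = (-9 - 9*I*√10/5 + I*√10/18)*57939 = (-9 - 157*I*√10/90)*57939 = -521451 - 3032141*I*√10/30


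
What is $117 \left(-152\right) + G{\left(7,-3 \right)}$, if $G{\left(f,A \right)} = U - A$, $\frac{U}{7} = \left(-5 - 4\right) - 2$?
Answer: $-17858$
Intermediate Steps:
$U = -77$ ($U = 7 \left(\left(-5 - 4\right) - 2\right) = 7 \left(-9 - 2\right) = 7 \left(-11\right) = -77$)
$G{\left(f,A \right)} = -77 - A$
$117 \left(-152\right) + G{\left(7,-3 \right)} = 117 \left(-152\right) - 74 = -17784 + \left(-77 + 3\right) = -17784 - 74 = -17858$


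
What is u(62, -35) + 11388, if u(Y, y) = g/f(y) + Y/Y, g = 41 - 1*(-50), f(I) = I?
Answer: 56932/5 ≈ 11386.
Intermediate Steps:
g = 91 (g = 41 + 50 = 91)
u(Y, y) = 1 + 91/y (u(Y, y) = 91/y + Y/Y = 91/y + 1 = 1 + 91/y)
u(62, -35) + 11388 = (91 - 35)/(-35) + 11388 = -1/35*56 + 11388 = -8/5 + 11388 = 56932/5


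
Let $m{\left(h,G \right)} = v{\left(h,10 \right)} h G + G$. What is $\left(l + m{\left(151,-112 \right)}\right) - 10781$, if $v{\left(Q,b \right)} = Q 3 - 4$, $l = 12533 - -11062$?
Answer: $-7580786$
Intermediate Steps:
$l = 23595$ ($l = 12533 + 11062 = 23595$)
$v{\left(Q,b \right)} = -4 + 3 Q$ ($v{\left(Q,b \right)} = 3 Q - 4 = -4 + 3 Q$)
$m{\left(h,G \right)} = G + G h \left(-4 + 3 h\right)$ ($m{\left(h,G \right)} = \left(-4 + 3 h\right) h G + G = h \left(-4 + 3 h\right) G + G = G h \left(-4 + 3 h\right) + G = G + G h \left(-4 + 3 h\right)$)
$\left(l + m{\left(151,-112 \right)}\right) - 10781 = \left(23595 - 112 \left(1 + 151 \left(-4 + 3 \cdot 151\right)\right)\right) - 10781 = \left(23595 - 112 \left(1 + 151 \left(-4 + 453\right)\right)\right) - 10781 = \left(23595 - 112 \left(1 + 151 \cdot 449\right)\right) - 10781 = \left(23595 - 112 \left(1 + 67799\right)\right) - 10781 = \left(23595 - 7593600\right) - 10781 = -7570005 - 10781 = -7580786$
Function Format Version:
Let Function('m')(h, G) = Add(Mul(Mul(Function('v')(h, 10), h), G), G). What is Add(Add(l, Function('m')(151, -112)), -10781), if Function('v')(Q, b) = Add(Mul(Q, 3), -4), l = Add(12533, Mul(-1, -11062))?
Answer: -7580786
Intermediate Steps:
l = 23595 (l = Add(12533, 11062) = 23595)
Function('v')(Q, b) = Add(-4, Mul(3, Q)) (Function('v')(Q, b) = Add(Mul(3, Q), -4) = Add(-4, Mul(3, Q)))
Function('m')(h, G) = Add(G, Mul(G, h, Add(-4, Mul(3, h)))) (Function('m')(h, G) = Add(Mul(Mul(Add(-4, Mul(3, h)), h), G), G) = Add(Mul(Mul(h, Add(-4, Mul(3, h))), G), G) = Add(Mul(G, h, Add(-4, Mul(3, h))), G) = Add(G, Mul(G, h, Add(-4, Mul(3, h)))))
Add(Add(l, Function('m')(151, -112)), -10781) = Add(Add(23595, Mul(-112, Add(1, Mul(151, Add(-4, Mul(3, 151)))))), -10781) = Add(Add(23595, Mul(-112, Add(1, Mul(151, Add(-4, 453))))), -10781) = Add(Add(23595, Mul(-112, Add(1, Mul(151, 449)))), -10781) = Add(Add(23595, Mul(-112, Add(1, 67799))), -10781) = Add(Add(23595, Mul(-112, 67800)), -10781) = Add(Add(23595, -7593600), -10781) = Add(-7570005, -10781) = -7580786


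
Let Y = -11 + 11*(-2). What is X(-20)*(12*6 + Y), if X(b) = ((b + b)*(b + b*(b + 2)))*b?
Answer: 10608000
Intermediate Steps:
X(b) = 2*b²*(b + b*(2 + b)) (X(b) = ((2*b)*(b + b*(2 + b)))*b = (2*b*(b + b*(2 + b)))*b = 2*b²*(b + b*(2 + b)))
Y = -33 (Y = -11 - 22 = -33)
X(-20)*(12*6 + Y) = (2*(-20)³*(3 - 20))*(12*6 - 33) = (2*(-8000)*(-17))*(72 - 33) = 272000*39 = 10608000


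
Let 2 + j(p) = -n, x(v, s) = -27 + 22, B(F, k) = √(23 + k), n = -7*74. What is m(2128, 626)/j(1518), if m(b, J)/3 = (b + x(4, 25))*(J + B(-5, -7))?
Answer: 668745/86 ≈ 7776.1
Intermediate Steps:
n = -518
x(v, s) = -5
m(b, J) = 3*(-5 + b)*(4 + J) (m(b, J) = 3*((b - 5)*(J + √(23 - 7))) = 3*((-5 + b)*(J + √16)) = 3*((-5 + b)*(J + 4)) = 3*((-5 + b)*(4 + J)) = 3*(-5 + b)*(4 + J))
j(p) = 516 (j(p) = -2 - 1*(-518) = -2 + 518 = 516)
m(2128, 626)/j(1518) = (-60 - 15*626 + 12*2128 + 3*626*2128)/516 = (-60 - 9390 + 25536 + 3996384)*(1/516) = 4012470*(1/516) = 668745/86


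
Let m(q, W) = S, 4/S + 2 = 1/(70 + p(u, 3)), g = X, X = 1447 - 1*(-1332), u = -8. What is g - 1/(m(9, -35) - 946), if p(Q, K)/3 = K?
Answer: 413620959/148838 ≈ 2779.0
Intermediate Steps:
p(Q, K) = 3*K
X = 2779 (X = 1447 + 1332 = 2779)
g = 2779
S = -316/157 (S = 4/(-2 + 1/(70 + 3*3)) = 4/(-2 + 1/(70 + 9)) = 4/(-2 + 1/79) = 4/(-157/79) = 4*(-79/157) = -316/157 ≈ -2.0127)
m(q, W) = -316/157
g - 1/(m(9, -35) - 946) = 2779 - 1/(-316/157 - 946) = 2779 - 1/(-148838/157) = 2779 - 1*(-157/148838) = 2779 + 157/148838 = 413620959/148838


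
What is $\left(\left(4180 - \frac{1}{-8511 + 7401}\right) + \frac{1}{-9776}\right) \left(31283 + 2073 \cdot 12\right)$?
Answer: $\frac{1273649433178547}{5425680} \approx 2.3474 \cdot 10^{8}$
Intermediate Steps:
$\left(\left(4180 - \frac{1}{-8511 + 7401}\right) + \frac{1}{-9776}\right) \left(31283 + 2073 \cdot 12\right) = \left(\left(4180 - \frac{1}{-1110}\right) - \frac{1}{9776}\right) \left(31283 + 24876\right) = \left(\left(4180 - - \frac{1}{1110}\right) - \frac{1}{9776}\right) 56159 = \left(\left(4180 + \frac{1}{1110}\right) - \frac{1}{9776}\right) 56159 = \left(\frac{4639801}{1110} - \frac{1}{9776}\right) 56159 = \frac{22679346733}{5425680} \cdot 56159 = \frac{1273649433178547}{5425680}$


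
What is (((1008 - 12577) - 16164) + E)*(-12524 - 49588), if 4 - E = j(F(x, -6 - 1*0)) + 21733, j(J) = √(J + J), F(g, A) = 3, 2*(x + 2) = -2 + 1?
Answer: 3072183744 + 62112*√6 ≈ 3.0723e+9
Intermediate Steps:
x = -5/2 (x = -2 + (-2 + 1)/2 = -2 + (½)*(-1) = -2 - ½ = -5/2 ≈ -2.5000)
j(J) = √2*√J (j(J) = √(2*J) = √2*√J)
E = -21729 - √6 (E = 4 - (√2*√3 + 21733) = 4 - (√6 + 21733) = 4 - (21733 + √6) = 4 + (-21733 - √6) = -21729 - √6 ≈ -21731.)
(((1008 - 12577) - 16164) + E)*(-12524 - 49588) = (((1008 - 12577) - 16164) + (-21729 - √6))*(-12524 - 49588) = ((-11569 - 16164) + (-21729 - √6))*(-62112) = (-27733 + (-21729 - √6))*(-62112) = (-49462 - √6)*(-62112) = 3072183744 + 62112*√6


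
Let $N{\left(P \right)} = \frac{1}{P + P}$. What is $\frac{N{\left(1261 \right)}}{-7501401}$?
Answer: $- \frac{1}{18918533322} \approx -5.2858 \cdot 10^{-11}$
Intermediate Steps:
$N{\left(P \right)} = \frac{1}{2 P}$
$\frac{N{\left(1261 \right)}}{-7501401} = \frac{\frac{1}{2} \cdot \frac{1}{1261}}{-7501401} = \frac{1}{2} \cdot \frac{1}{1261} \left(- \frac{1}{7501401}\right) = \frac{1}{2522} \left(- \frac{1}{7501401}\right) = - \frac{1}{18918533322}$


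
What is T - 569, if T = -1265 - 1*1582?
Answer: -3416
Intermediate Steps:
T = -2847 (T = -1265 - 1582 = -2847)
T - 569 = -2847 - 569 = -3416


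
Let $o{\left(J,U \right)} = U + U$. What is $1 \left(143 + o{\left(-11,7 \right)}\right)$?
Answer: $157$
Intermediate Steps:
$o{\left(J,U \right)} = 2 U$
$1 \left(143 + o{\left(-11,7 \right)}\right) = 1 \left(143 + 2 \cdot 7\right) = 1 \left(143 + 14\right) = 1 \cdot 157 = 157$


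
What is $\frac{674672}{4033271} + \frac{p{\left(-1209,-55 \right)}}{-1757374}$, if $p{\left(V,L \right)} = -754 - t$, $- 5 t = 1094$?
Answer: $\frac{2969524094918}{17719913975885} \approx 0.16758$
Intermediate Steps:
$t = - \frac{1094}{5}$ ($t = \left(- \frac{1}{5}\right) 1094 = - \frac{1094}{5} \approx -218.8$)
$p{\left(V,L \right)} = - \frac{2676}{5}$ ($p{\left(V,L \right)} = -754 - - \frac{1094}{5} = -754 + \frac{1094}{5} = - \frac{2676}{5}$)
$\frac{674672}{4033271} + \frac{p{\left(-1209,-55 \right)}}{-1757374} = \frac{674672}{4033271} - \frac{2676}{5 \left(-1757374\right)} = 674672 \cdot \frac{1}{4033271} - - \frac{1338}{4393435} = \frac{674672}{4033271} + \frac{1338}{4393435} = \frac{2969524094918}{17719913975885}$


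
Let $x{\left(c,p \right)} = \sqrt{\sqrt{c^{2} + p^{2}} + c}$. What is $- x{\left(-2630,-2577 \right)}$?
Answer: $- \sqrt{-2630 + \sqrt{13557829}} \approx -32.436$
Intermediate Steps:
$x{\left(c,p \right)} = \sqrt{c + \sqrt{c^{2} + p^{2}}}$
$- x{\left(-2630,-2577 \right)} = - \sqrt{-2630 + \sqrt{\left(-2630\right)^{2} + \left(-2577\right)^{2}}} = - \sqrt{-2630 + \sqrt{6916900 + 6640929}} = - \sqrt{-2630 + \sqrt{13557829}}$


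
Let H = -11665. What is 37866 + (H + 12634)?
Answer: 38835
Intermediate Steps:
37866 + (H + 12634) = 37866 + (-11665 + 12634) = 37866 + 969 = 38835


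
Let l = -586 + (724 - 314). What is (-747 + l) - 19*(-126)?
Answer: 1471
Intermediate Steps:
l = -176 (l = -586 + 410 = -176)
(-747 + l) - 19*(-126) = (-747 - 176) - 19*(-126) = -923 + 2394 = 1471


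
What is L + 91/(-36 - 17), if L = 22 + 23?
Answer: 2294/53 ≈ 43.283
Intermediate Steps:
L = 45
L + 91/(-36 - 17) = 45 + 91/(-36 - 17) = 45 + 91/(-53) = 45 + 91*(-1/53) = 45 - 91/53 = 2294/53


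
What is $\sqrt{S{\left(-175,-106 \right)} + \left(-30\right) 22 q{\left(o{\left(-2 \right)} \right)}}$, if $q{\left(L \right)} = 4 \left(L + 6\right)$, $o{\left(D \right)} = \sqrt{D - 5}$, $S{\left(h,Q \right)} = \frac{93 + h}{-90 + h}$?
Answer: $\frac{\sqrt{-1112342270 - 185394000 i \sqrt{7}}}{265} \approx 27.126 - 128.75 i$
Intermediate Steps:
$S{\left(h,Q \right)} = \frac{93 + h}{-90 + h}$
$o{\left(D \right)} = \sqrt{-5 + D}$
$q{\left(L \right)} = 24 + 4 L$ ($q{\left(L \right)} = 4 \left(6 + L\right) = 24 + 4 L$)
$\sqrt{S{\left(-175,-106 \right)} + \left(-30\right) 22 q{\left(o{\left(-2 \right)} \right)}} = \sqrt{\frac{93 - 175}{-90 - 175} + \left(-30\right) 22 \left(24 + 4 \sqrt{-5 - 2}\right)} = \sqrt{\frac{1}{-265} \left(-82\right) - 660 \left(24 + 4 \sqrt{-7}\right)} = \sqrt{\left(- \frac{1}{265}\right) \left(-82\right) - 660 \left(24 + 4 i \sqrt{7}\right)} = \sqrt{\frac{82}{265} - 660 \left(24 + 4 i \sqrt{7}\right)} = \sqrt{\frac{82}{265} - \left(15840 + 2640 i \sqrt{7}\right)} = \sqrt{- \frac{4197518}{265} - 2640 i \sqrt{7}}$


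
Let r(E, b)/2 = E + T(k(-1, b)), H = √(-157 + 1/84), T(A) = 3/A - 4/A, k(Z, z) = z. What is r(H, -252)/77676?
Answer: 1/9787176 + I*√276927/1631196 ≈ 1.0217e-7 + 0.00032261*I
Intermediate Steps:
T(A) = -1/A
H = I*√276927/42 (H = √(-157 + 1/84) = √(-13187/84) = I*√276927/42 ≈ 12.529*I)
r(E, b) = -2/b + 2*E (r(E, b) = 2*(E - 1/b) = -2/b + 2*E)
r(H, -252)/77676 = (-2/(-252) + 2*(I*√276927/42))/77676 = (-2*(-1/252) + I*√276927/21)*(1/77676) = (1/126 + I*√276927/21)*(1/77676) = 1/9787176 + I*√276927/1631196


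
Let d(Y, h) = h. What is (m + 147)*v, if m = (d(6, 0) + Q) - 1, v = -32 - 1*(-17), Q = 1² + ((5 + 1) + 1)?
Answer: -2310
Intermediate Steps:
Q = 8 (Q = 1 + (6 + 1) = 1 + 7 = 8)
v = -15 (v = -32 + 17 = -15)
m = 7 (m = (0 + 8) - 1 = 8 - 1 = 7)
(m + 147)*v = (7 + 147)*(-15) = 154*(-15) = -2310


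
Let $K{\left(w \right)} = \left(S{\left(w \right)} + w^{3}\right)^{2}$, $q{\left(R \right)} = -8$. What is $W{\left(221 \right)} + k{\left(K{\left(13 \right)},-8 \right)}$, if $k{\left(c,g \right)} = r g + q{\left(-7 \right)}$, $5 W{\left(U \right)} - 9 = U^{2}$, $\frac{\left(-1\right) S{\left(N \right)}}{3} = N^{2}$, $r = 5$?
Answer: $9722$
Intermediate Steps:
$S{\left(N \right)} = - 3 N^{2}$
$K{\left(w \right)} = \left(w^{3} - 3 w^{2}\right)^{2}$ ($K{\left(w \right)} = \left(- 3 w^{2} + w^{3}\right)^{2} = \left(w^{3} - 3 w^{2}\right)^{2}$)
$W{\left(U \right)} = \frac{9}{5} + \frac{U^{2}}{5}$
$k{\left(c,g \right)} = -8 + 5 g$ ($k{\left(c,g \right)} = 5 g - 8 = -8 + 5 g$)
$W{\left(221 \right)} + k{\left(K{\left(13 \right)},-8 \right)} = \left(\frac{9}{5} + \frac{221^{2}}{5}\right) + \left(-8 + 5 \left(-8\right)\right) = \left(\frac{9}{5} + \frac{1}{5} \cdot 48841\right) - 48 = \left(\frac{9}{5} + \frac{48841}{5}\right) - 48 = 9770 - 48 = 9722$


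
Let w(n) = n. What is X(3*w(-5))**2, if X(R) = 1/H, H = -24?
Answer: 1/576 ≈ 0.0017361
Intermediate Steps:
X(R) = -1/24 (X(R) = 1/(-24) = -1/24)
X(3*w(-5))**2 = (-1/24)**2 = 1/576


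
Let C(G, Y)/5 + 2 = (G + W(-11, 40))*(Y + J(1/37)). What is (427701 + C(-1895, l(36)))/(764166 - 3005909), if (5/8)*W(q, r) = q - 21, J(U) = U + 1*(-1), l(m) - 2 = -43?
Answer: -836130/2241743 ≈ -0.37298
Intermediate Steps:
l(m) = -41 (l(m) = 2 - 43 = -41)
J(U) = -1 + U (J(U) = U - 1 = -1 + U)
W(q, r) = -168/5 + 8*q/5 (W(q, r) = 8*(q - 21)/5 = 8*(-21 + q)/5 = -168/5 + 8*q/5)
C(G, Y) = -10 + 5*(-256/5 + G)*(-36/37 + Y) (C(G, Y) = -10 + 5*((G + (-168/5 + (8/5)*(-11)))*(Y + (-1 + 1/37))) = -10 + 5*((G + (-168/5 - 88/5))*(Y + (-1 + 1/37))) = -10 + 5*((G - 256/5)*(Y - 36/37)) = -10 + 5*((-256/5 + G)*(-36/37 + Y)) = -10 + 5*(-256/5 + G)*(-36/37 + Y))
(427701 + C(-1895, l(36)))/(764166 - 3005909) = (427701 + (8846/37 - 256*(-41) - 180/37*(-1895) + 5*(-1895)*(-41)))/(764166 - 3005909) = (427701 + (8846/37 + 10496 + 341100/37 + 388475))/(-2241743) = (427701 + 408429)*(-1/2241743) = 836130*(-1/2241743) = -836130/2241743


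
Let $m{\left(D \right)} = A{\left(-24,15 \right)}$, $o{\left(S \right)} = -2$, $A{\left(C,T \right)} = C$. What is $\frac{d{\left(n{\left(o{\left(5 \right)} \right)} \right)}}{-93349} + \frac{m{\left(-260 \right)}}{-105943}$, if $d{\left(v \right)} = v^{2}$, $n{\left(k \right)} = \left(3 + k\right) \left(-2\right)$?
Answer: $\frac{1816604}{9889673107} \approx 0.00018369$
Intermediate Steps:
$n{\left(k \right)} = -6 - 2 k$
$m{\left(D \right)} = -24$
$\frac{d{\left(n{\left(o{\left(5 \right)} \right)} \right)}}{-93349} + \frac{m{\left(-260 \right)}}{-105943} = \frac{\left(-6 - -4\right)^{2}}{-93349} - \frac{24}{-105943} = \left(-6 + 4\right)^{2} \left(- \frac{1}{93349}\right) - - \frac{24}{105943} = \left(-2\right)^{2} \left(- \frac{1}{93349}\right) + \frac{24}{105943} = 4 \left(- \frac{1}{93349}\right) + \frac{24}{105943} = - \frac{4}{93349} + \frac{24}{105943} = \frac{1816604}{9889673107}$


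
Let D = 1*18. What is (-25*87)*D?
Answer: -39150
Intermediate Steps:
D = 18
(-25*87)*D = -25*87*18 = -2175*18 = -39150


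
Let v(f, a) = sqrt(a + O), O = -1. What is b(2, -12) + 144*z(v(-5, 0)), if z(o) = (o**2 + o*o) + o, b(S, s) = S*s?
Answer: -312 + 144*I ≈ -312.0 + 144.0*I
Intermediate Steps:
v(f, a) = sqrt(-1 + a) (v(f, a) = sqrt(a - 1) = sqrt(-1 + a))
z(o) = o + 2*o**2 (z(o) = (o**2 + o**2) + o = 2*o**2 + o = o + 2*o**2)
b(2, -12) + 144*z(v(-5, 0)) = 2*(-12) + 144*(sqrt(-1 + 0)*(1 + 2*sqrt(-1 + 0))) = -24 + 144*(sqrt(-1)*(1 + 2*sqrt(-1))) = -24 + 144*(I*(1 + 2*I)) = -24 + 144*I*(1 + 2*I)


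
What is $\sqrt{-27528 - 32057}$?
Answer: $i \sqrt{59585} \approx 244.1 i$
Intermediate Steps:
$\sqrt{-27528 - 32057} = \sqrt{-59585} = i \sqrt{59585}$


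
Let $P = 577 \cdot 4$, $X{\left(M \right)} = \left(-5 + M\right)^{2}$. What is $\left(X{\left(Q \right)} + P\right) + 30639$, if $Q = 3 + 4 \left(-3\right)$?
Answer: $33143$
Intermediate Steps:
$Q = -9$ ($Q = 3 - 12 = -9$)
$P = 2308$
$\left(X{\left(Q \right)} + P\right) + 30639 = \left(\left(-5 - 9\right)^{2} + 2308\right) + 30639 = \left(\left(-14\right)^{2} + 2308\right) + 30639 = \left(196 + 2308\right) + 30639 = 2504 + 30639 = 33143$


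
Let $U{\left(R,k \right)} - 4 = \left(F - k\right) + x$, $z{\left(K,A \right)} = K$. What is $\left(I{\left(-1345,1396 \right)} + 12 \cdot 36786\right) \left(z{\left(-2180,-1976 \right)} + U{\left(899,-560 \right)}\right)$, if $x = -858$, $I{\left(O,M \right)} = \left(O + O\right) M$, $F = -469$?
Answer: $9752536944$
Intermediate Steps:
$I{\left(O,M \right)} = 2 M O$ ($I{\left(O,M \right)} = 2 O M = 2 M O$)
$U{\left(R,k \right)} = -1323 - k$ ($U{\left(R,k \right)} = 4 - \left(1327 + k\right) = -1323 - k$)
$\left(I{\left(-1345,1396 \right)} + 12 \cdot 36786\right) \left(z{\left(-2180,-1976 \right)} + U{\left(899,-560 \right)}\right) = \left(2 \cdot 1396 \left(-1345\right) + 12 \cdot 36786\right) \left(-2180 - 763\right) = \left(-3755240 + 441432\right) \left(-2180 + \left(-1323 + 560\right)\right) = - 3313808 \left(-2180 - 763\right) = \left(-3313808\right) \left(-2943\right) = 9752536944$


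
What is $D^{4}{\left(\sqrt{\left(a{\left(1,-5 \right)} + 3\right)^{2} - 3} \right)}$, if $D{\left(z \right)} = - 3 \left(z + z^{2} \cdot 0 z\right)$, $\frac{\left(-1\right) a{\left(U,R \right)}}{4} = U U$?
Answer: $324$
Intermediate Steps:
$a{\left(U,R \right)} = - 4 U^{2}$ ($a{\left(U,R \right)} = - 4 U U = - 4 U^{2}$)
$D{\left(z \right)} = - 3 z$ ($D{\left(z \right)} = - 3 \left(z + 0 z\right) = - 3 \left(z + 0\right) = - 3 z$)
$D^{4}{\left(\sqrt{\left(a{\left(1,-5 \right)} + 3\right)^{2} - 3} \right)} = \left(- 3 \sqrt{\left(- 4 \cdot 1^{2} + 3\right)^{2} - 3}\right)^{4} = \left(- 3 \sqrt{\left(\left(-4\right) 1 + 3\right)^{2} - 3}\right)^{4} = \left(- 3 \sqrt{\left(-4 + 3\right)^{2} - 3}\right)^{4} = \left(- 3 \sqrt{\left(-1\right)^{2} - 3}\right)^{4} = \left(- 3 \sqrt{1 - 3}\right)^{4} = \left(- 3 \sqrt{-2}\right)^{4} = \left(- 3 i \sqrt{2}\right)^{4} = 324$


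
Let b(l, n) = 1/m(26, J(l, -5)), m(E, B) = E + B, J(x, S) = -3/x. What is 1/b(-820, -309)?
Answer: 21323/820 ≈ 26.004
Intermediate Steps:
m(E, B) = B + E
b(l, n) = 1/(26 - 3/l) (b(l, n) = 1/(-3/l + 26) = 1/(26 - 3/l))
1/b(-820, -309) = 1/(-820/(-3 + 26*(-820))) = 1/(-820/(-3 - 21320)) = 1/(-820/(-21323)) = 1/(-820*(-1/21323)) = 1/(820/21323) = 21323/820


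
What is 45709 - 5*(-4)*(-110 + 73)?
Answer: 44969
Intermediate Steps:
45709 - 5*(-4)*(-110 + 73) = 45709 - (-20)*(-37) = 45709 - 1*740 = 45709 - 740 = 44969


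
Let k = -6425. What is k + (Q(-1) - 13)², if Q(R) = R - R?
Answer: -6256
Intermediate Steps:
Q(R) = 0
k + (Q(-1) - 13)² = -6425 + (0 - 13)² = -6425 + (-13)² = -6425 + 169 = -6256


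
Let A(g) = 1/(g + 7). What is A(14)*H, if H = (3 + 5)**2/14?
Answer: 32/147 ≈ 0.21769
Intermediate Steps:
A(g) = 1/(7 + g)
H = 32/7 (H = 8**2*(1/14) = 64*(1/14) = 32/7 ≈ 4.5714)
A(14)*H = (32/7)/(7 + 14) = (32/7)/21 = (1/21)*(32/7) = 32/147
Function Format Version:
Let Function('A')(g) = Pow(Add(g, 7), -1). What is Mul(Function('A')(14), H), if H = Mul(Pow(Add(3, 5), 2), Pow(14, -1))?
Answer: Rational(32, 147) ≈ 0.21769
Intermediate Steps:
Function('A')(g) = Pow(Add(7, g), -1)
H = Rational(32, 7) (H = Mul(Pow(8, 2), Rational(1, 14)) = Mul(64, Rational(1, 14)) = Rational(32, 7) ≈ 4.5714)
Mul(Function('A')(14), H) = Mul(Pow(Add(7, 14), -1), Rational(32, 7)) = Mul(Pow(21, -1), Rational(32, 7)) = Mul(Rational(1, 21), Rational(32, 7)) = Rational(32, 147)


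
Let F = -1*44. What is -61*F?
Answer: 2684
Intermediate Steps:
F = -44
-61*F = -61*(-44) = 2684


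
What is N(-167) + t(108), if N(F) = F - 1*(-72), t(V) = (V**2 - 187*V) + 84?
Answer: -8543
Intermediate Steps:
t(V) = 84 + V**2 - 187*V
N(F) = 72 + F (N(F) = F + 72 = 72 + F)
N(-167) + t(108) = (72 - 167) + (84 + 108**2 - 187*108) = -95 + (84 + 11664 - 20196) = -95 - 8448 = -8543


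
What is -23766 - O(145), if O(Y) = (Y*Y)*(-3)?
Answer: 39309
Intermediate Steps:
O(Y) = -3*Y² (O(Y) = Y²*(-3) = -3*Y²)
-23766 - O(145) = -23766 - (-3)*145² = -23766 - (-3)*21025 = -23766 - 1*(-63075) = -23766 + 63075 = 39309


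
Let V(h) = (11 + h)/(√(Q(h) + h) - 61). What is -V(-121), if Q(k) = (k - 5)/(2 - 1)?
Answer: -3355/1984 - 55*I*√247/1984 ≈ -1.691 - 0.43568*I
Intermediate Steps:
Q(k) = -5 + k (Q(k) = (-5 + k)/1 = (-5 + k)*1 = -5 + k)
V(h) = (11 + h)/(-61 + √(-5 + 2*h)) (V(h) = (11 + h)/(√((-5 + h) + h) - 61) = (11 + h)/(√(-5 + 2*h) - 61) = (11 + h)/(-61 + √(-5 + 2*h)))
-V(-121) = -(11 - 121)/(-61 + √(-5 + 2*(-121))) = -(-110)/(-61 + √(-5 - 242)) = -(-110)/(-61 + √(-247)) = -(-110)/(-61 + I*√247) = 110/(-61 + I*√247)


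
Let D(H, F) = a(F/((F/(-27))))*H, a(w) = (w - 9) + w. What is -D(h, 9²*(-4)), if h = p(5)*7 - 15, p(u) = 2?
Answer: -63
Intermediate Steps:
a(w) = -9 + 2*w (a(w) = (-9 + w) + w = -9 + 2*w)
h = -1 (h = 2*7 - 15 = 14 - 15 = -1)
D(H, F) = -63*H (D(H, F) = (-9 + 2*(F/((F/(-27)))))*H = (-9 + 2*(F/((F*(-1/27)))))*H = (-9 + 2*(F/((-F/27))))*H = (-9 + 2*(F*(-27/F)))*H = (-9 + 2*(-27))*H = (-9 - 54)*H = -63*H)
-D(h, 9²*(-4)) = -(-63)*(-1) = -1*63 = -63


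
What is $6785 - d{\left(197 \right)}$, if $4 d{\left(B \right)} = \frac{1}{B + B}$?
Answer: $\frac{10693159}{1576} \approx 6785.0$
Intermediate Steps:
$d{\left(B \right)} = \frac{1}{8 B}$ ($d{\left(B \right)} = \frac{1}{4 \left(B + B\right)} = \frac{1}{4 \cdot 2 B} = \frac{\frac{1}{2} \frac{1}{B}}{4} = \frac{1}{8 B}$)
$6785 - d{\left(197 \right)} = 6785 - \frac{1}{8 \cdot 197} = 6785 - \frac{1}{8} \cdot \frac{1}{197} = 6785 - \frac{1}{1576} = \frac{10693159}{1576}$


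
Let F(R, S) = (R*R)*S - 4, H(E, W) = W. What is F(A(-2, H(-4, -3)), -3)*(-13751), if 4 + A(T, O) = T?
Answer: 1540112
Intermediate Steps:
A(T, O) = -4 + T
F(R, S) = -4 + S*R² (F(R, S) = R²*S - 4 = S*R² - 4 = -4 + S*R²)
F(A(-2, H(-4, -3)), -3)*(-13751) = (-4 - 3*(-4 - 2)²)*(-13751) = (-4 - 3*(-6)²)*(-13751) = (-4 - 3*36)*(-13751) = (-4 - 108)*(-13751) = -112*(-13751) = 1540112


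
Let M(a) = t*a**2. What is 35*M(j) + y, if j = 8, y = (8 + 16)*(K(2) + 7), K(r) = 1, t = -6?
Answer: -13248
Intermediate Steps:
y = 192 (y = (8 + 16)*(1 + 7) = 24*8 = 192)
M(a) = -6*a**2
35*M(j) + y = 35*(-6*8**2) + 192 = 35*(-6*64) + 192 = 35*(-384) + 192 = -13440 + 192 = -13248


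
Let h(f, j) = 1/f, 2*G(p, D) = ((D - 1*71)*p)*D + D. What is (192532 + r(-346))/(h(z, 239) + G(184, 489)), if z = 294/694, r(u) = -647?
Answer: 56414190/5528737873 ≈ 0.010204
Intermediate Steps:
G(p, D) = D/2 + D*p*(-71 + D)/2 (G(p, D) = (((D - 1*71)*p)*D + D)/2 = (((D - 71)*p)*D + D)/2 = (((-71 + D)*p)*D + D)/2 = ((p*(-71 + D))*D + D)/2 = (D*p*(-71 + D) + D)/2 = (D + D*p*(-71 + D))/2 = D/2 + D*p*(-71 + D)/2)
z = 147/347 (z = 294*(1/694) = 147/347 ≈ 0.42363)
(192532 + r(-346))/(h(z, 239) + G(184, 489)) = (192532 - 647)/(1/(147/347) + (½)*489*(1 - 71*184 + 489*184)) = 191885/(347/147 + (½)*489*(1 - 13064 + 89976)) = 191885/(347/147 + (½)*489*76913) = 191885/(347/147 + 37610457/2) = 191885/(5528737873/294) = 191885*(294/5528737873) = 56414190/5528737873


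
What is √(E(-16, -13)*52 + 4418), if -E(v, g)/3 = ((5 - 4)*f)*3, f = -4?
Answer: √6290 ≈ 79.310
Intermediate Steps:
E(v, g) = 36 (E(v, g) = -3*(5 - 4)*(-4)*3 = -3*1*(-4)*3 = -(-12)*3 = -3*(-12) = 36)
√(E(-16, -13)*52 + 4418) = √(36*52 + 4418) = √(1872 + 4418) = √6290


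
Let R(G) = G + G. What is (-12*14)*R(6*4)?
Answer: -8064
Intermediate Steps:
R(G) = 2*G
(-12*14)*R(6*4) = (-12*14)*(2*(6*4)) = -336*24 = -168*48 = -8064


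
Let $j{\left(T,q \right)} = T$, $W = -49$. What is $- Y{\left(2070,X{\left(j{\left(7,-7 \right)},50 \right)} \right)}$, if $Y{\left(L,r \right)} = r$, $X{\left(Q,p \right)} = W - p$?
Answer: $99$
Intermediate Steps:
$X{\left(Q,p \right)} = -49 - p$
$- Y{\left(2070,X{\left(j{\left(7,-7 \right)},50 \right)} \right)} = - (-49 - 50) = \left(-1\right) \left(-99\right) = 99$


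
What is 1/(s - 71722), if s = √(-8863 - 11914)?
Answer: -71722/5144066061 - I*√20777/5144066061 ≈ -1.3943e-5 - 2.8021e-8*I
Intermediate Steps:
s = I*√20777 (s = √(-20777) = I*√20777 ≈ 144.14*I)
1/(s - 71722) = 1/(I*√20777 - 71722) = 1/(-71722 + I*√20777)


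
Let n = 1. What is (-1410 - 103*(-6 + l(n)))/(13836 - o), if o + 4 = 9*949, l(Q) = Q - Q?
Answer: -792/5299 ≈ -0.14946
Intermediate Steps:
l(Q) = 0
o = 8537 (o = -4 + 9*949 = -4 + 8541 = 8537)
(-1410 - 103*(-6 + l(n)))/(13836 - o) = (-1410 - 103*(-6 + 0))/(13836 - 1*8537) = (-1410 - 103*(-6))/(13836 - 8537) = (-1410 + 618)/5299 = -792*1/5299 = -792/5299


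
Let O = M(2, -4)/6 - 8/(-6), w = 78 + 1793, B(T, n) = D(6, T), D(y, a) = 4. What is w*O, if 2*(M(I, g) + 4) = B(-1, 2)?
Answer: 1871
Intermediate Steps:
B(T, n) = 4
M(I, g) = -2 (M(I, g) = -4 + (1/2)*4 = -4 + 2 = -2)
w = 1871
O = 1 (O = -2/6 - 8/(-6) = -2*1/6 - 8*(-1/6) = -1/3 + 4/3 = 1)
w*O = 1871*1 = 1871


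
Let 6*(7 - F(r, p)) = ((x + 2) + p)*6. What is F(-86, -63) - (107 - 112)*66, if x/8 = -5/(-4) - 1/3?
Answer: 1172/3 ≈ 390.67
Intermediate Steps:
x = 22/3 (x = 8*(-5/(-4) - 1/3) = 8*(-5*(-¼) - 1*⅓) = 8*(5/4 - ⅓) = 8*(11/12) = 22/3 ≈ 7.3333)
F(r, p) = -7/3 - p (F(r, p) = 7 - ((22/3 + 2) + p)*6/6 = 7 - (28/3 + p)*6/6 = 7 - (56 + 6*p)/6 = 7 + (-28/3 - p) = -7/3 - p)
F(-86, -63) - (107 - 112)*66 = (-7/3 - 1*(-63)) - (107 - 112)*66 = (-7/3 + 63) - (-5)*66 = 182/3 - 1*(-330) = 182/3 + 330 = 1172/3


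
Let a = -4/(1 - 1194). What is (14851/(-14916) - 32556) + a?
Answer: -579344775707/17794788 ≈ -32557.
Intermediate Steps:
a = 4/1193 (a = -4/(-1193) = -4*(-1/1193) = 4/1193 ≈ 0.0033529)
(14851/(-14916) - 32556) + a = (14851/(-14916) - 32556) + 4/1193 = (14851*(-1/14916) - 32556) + 4/1193 = (-14851/14916 - 32556) + 4/1193 = -485620147/14916 + 4/1193 = -579344775707/17794788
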